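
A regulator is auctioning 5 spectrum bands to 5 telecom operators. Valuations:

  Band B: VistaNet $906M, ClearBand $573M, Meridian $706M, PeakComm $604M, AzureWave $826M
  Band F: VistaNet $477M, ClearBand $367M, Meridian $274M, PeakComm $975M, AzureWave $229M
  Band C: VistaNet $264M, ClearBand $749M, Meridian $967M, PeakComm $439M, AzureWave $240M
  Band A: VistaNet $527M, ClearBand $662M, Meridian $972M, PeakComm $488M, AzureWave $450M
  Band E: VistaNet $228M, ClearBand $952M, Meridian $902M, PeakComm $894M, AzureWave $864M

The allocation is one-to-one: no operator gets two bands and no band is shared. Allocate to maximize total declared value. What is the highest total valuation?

This is the linear assignment problem.
Optimal: VistaNet→Band B ($906M), ClearBand→Band C ($749M), Meridian→Band A ($972M), PeakComm→Band F ($975M), AzureWave→Band E ($864M) — total 906+749+972+975+864 = $4466M.
Row-greedy (each operator in turn takes its best remaining band) gives $4045M, worse by 421.
Next-best assignment: VistaNet→Band B, ClearBand→Band A, Meridian→Band C, PeakComm→Band F, AzureWave→Band E = $4374M.

Maximum total: $4466M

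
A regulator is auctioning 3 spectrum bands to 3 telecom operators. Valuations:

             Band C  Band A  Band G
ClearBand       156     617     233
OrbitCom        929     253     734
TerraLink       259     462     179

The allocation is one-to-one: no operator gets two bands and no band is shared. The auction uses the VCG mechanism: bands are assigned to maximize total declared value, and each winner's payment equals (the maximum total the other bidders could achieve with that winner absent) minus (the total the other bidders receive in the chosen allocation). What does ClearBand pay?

ClearBand pays $283M.

Efficient allocation: ClearBand→Band A ($617M), OrbitCom→Band C ($929M), TerraLink→Band G ($179M); total welfare W = $1725M.
ClearBand receives Band A at value $617M, so the others get W − 617 = $1108M.
Without ClearBand: best allocation of the remaining 2 bidders over all 3 bands is OrbitCom→Band C ($929M), TerraLink→Band A ($462M), total $1391M.
VCG payment = (others' best without ClearBand) − (others' welfare with ClearBand) = 1391 − 1108 = $283M.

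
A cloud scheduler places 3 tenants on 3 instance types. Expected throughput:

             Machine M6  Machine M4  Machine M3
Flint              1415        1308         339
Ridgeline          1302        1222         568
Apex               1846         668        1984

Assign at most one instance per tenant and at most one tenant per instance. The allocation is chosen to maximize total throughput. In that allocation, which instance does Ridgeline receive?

Ridgeline receives Machine M4.

This is the linear assignment problem.
Optimal: Flint→Machine M6 (1415 ops/s), Ridgeline→Machine M4 (1222 ops/s), Apex→Machine M3 (1984 ops/s) — total 1415+1222+1984 = 4621 ops/s.
Column-greedy (each instance in turn goes to its best remaining tenant) gives 3722 ops/s, worse by 899.
Ridgeline's own top instance is Machine M6 (1302 ops/s), but forcing Ridgeline→Machine M6 and reassigning the rest optimally gives only 4594 ops/s — worse by 27.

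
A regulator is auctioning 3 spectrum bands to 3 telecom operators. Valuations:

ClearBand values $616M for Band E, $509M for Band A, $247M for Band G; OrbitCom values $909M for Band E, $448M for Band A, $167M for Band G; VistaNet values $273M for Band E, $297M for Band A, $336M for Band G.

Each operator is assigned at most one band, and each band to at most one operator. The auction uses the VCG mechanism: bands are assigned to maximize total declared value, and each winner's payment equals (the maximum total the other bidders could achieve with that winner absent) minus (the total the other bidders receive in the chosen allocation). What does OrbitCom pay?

OrbitCom pays $107M.

Efficient allocation: ClearBand→Band A ($509M), OrbitCom→Band E ($909M), VistaNet→Band G ($336M); total welfare W = $1754M.
OrbitCom receives Band E at value $909M, so the others get W − 909 = $845M.
Without OrbitCom: best allocation of the remaining 2 bidders over all 3 bands is ClearBand→Band E ($616M), VistaNet→Band G ($336M), total $952M.
VCG payment = (others' best without OrbitCom) − (others' welfare with OrbitCom) = 952 − 845 = $107M.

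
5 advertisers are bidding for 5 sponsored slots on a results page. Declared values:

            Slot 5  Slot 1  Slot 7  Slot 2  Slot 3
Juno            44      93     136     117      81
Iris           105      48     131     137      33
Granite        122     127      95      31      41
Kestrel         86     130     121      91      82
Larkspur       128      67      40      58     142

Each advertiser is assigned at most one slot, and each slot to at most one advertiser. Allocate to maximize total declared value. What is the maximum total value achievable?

Maximum total: $667

Optimal: Juno→Slot 7 ($136), Iris→Slot 2 ($137), Granite→Slot 5 ($122), Kestrel→Slot 1 ($130), Larkspur→Slot 3 ($142) — total 136+137+122+130+142 = $667.
Row-greedy (each advertiser in turn takes its best remaining slot) gives $628, worse by 39.
Next-best assignment: Juno→Slot 2, Iris→Slot 7, Granite→Slot 5, Kestrel→Slot 1, Larkspur→Slot 3 = $642.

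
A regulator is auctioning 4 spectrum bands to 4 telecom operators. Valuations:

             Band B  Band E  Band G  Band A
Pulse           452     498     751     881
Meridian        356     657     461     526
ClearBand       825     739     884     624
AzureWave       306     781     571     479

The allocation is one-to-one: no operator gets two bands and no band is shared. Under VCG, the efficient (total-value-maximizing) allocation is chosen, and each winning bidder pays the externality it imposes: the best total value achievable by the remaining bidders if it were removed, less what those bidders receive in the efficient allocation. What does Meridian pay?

Meridian pays $59M.

Efficient allocation: Pulse→Band A ($881M), Meridian→Band G ($461M), ClearBand→Band B ($825M), AzureWave→Band E ($781M); total welfare W = $2948M.
Meridian receives Band G at value $461M, so the others get W − 461 = $2487M.
Without Meridian: best allocation of the remaining 3 bidders over all 4 bands is Pulse→Band A ($881M), ClearBand→Band G ($884M), AzureWave→Band E ($781M), total $2546M.
VCG payment = (others' best without Meridian) − (others' welfare with Meridian) = 2546 − 2487 = $59M.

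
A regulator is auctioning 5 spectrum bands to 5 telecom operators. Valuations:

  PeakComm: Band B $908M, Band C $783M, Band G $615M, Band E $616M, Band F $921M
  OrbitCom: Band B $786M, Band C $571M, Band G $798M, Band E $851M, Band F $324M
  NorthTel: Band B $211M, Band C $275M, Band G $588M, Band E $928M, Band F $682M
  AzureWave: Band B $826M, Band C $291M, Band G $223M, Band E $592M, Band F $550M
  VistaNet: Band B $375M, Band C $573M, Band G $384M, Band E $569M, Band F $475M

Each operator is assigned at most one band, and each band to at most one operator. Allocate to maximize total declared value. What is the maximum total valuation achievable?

Optimal: PeakComm→Band F ($921M), OrbitCom→Band G ($798M), NorthTel→Band E ($928M), AzureWave→Band B ($826M), VistaNet→Band C ($573M) — total 921+798+928+826+573 = $4046M.
Row-greedy (each operator in turn takes its best remaining band) gives $3759M, worse by 287.

Max total: $4046M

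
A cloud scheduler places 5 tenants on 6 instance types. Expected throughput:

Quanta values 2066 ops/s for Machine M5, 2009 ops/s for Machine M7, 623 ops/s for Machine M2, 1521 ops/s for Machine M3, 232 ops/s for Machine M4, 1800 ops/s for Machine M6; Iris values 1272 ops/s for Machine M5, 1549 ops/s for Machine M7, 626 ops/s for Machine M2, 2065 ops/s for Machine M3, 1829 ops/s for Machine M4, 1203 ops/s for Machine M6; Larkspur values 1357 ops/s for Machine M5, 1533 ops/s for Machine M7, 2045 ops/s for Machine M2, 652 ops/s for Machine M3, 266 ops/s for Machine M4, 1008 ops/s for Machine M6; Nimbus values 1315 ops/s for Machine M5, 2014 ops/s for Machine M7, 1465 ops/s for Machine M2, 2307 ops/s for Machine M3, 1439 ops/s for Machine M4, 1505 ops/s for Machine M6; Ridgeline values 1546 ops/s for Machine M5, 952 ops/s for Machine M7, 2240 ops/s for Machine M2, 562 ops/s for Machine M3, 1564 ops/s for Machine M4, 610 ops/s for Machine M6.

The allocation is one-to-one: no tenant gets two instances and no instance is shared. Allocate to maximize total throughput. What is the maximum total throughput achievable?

Treat this as an assignment problem: match each tenant to one instance.
Optimal: Quanta→Machine M5 (2066 ops/s), Iris→Machine M4 (1829 ops/s), Larkspur→Machine M7 (1533 ops/s), Nimbus→Machine M3 (2307 ops/s), Ridgeline→Machine M2 (2240 ops/s) — total 2066+1829+1533+2307+2240 = 9975 ops/s.
Column-greedy (each instance in turn goes to its best remaining tenant) gives 8651 ops/s, worse by 1324.
Swapping Iris↔Larkspur (Iris→Machine M7 1549 ops/s, Larkspur→Machine M4 266 ops/s) loses 1547.

Maximum total: 9975 ops/s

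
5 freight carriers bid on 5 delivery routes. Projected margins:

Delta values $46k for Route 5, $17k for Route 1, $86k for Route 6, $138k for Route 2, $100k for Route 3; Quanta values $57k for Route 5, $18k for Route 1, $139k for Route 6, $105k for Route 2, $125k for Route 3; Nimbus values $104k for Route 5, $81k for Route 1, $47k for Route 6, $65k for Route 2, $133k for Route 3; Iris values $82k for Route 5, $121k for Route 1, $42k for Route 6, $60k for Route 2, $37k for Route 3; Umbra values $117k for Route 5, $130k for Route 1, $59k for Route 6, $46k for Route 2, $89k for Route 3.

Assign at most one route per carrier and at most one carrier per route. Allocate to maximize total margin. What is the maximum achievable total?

Optimal: Delta→Route 2 ($138k), Quanta→Route 6 ($139k), Nimbus→Route 3 ($133k), Iris→Route 1 ($121k), Umbra→Route 5 ($117k) — total 138+139+133+121+117 = $648k.
Max-entry greedy (repeatedly take the single best remaining cell) gives $622k, worse by 26.
Swapping Delta↔Umbra (Delta→Route 5 $46k, Umbra→Route 2 $46k) loses 163.
Every other assignment is strictly worse.

Maximum total: $648k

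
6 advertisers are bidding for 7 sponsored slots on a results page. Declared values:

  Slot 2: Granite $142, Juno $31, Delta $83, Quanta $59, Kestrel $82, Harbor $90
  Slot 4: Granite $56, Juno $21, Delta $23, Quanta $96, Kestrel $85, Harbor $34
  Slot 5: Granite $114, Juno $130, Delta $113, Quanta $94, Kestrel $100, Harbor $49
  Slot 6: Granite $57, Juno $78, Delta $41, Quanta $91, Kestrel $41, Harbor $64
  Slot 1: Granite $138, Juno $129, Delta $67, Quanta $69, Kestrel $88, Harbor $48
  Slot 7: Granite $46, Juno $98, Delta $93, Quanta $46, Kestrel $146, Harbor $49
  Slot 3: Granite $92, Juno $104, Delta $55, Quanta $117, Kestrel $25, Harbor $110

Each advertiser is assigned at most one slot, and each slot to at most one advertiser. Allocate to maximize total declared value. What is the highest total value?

Optimal: Granite→Slot 2 ($142), Juno→Slot 1 ($129), Delta→Slot 5 ($113), Quanta→Slot 4 ($96), Kestrel→Slot 7 ($146), Harbor→Slot 3 ($110) — total 142+129+113+96+146+110 = $736.
Max-entry greedy (repeatedly take the single best remaining cell) gives $666, worse by 70.
Next-best assignment: Granite→Slot 2, Juno→Slot 1, Delta→Slot 5, Quanta→Slot 6, Kestrel→Slot 7, Harbor→Slot 3 = $731.
Swapping Juno↔Kestrel (Juno→Slot 7 $98, Kestrel→Slot 1 $88) loses 89.

Max total: $736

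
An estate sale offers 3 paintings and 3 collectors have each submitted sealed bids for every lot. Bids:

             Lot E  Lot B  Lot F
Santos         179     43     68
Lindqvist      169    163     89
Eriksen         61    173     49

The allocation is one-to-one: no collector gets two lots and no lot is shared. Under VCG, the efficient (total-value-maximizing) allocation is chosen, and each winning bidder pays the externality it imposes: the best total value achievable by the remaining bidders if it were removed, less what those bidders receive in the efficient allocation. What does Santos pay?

Efficient allocation: Santos→Lot E ($179), Lindqvist→Lot F ($89), Eriksen→Lot B ($173); total welfare W = $441.
Santos receives Lot E at value $179, so the others get W − 179 = $262.
Without Santos: best allocation of the remaining 2 bidders over all 3 lots is Lindqvist→Lot E ($169), Eriksen→Lot B ($173), total $342.
VCG payment = (others' best without Santos) − (others' welfare with Santos) = 342 − 262 = $80.

Santos pays $80.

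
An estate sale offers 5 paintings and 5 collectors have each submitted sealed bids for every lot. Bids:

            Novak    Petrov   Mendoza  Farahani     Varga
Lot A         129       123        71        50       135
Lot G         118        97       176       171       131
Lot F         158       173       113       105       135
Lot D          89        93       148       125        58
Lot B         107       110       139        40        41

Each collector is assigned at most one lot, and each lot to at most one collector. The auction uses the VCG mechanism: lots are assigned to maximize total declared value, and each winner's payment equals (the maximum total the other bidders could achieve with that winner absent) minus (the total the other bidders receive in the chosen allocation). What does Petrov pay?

Petrov pays $51.

Efficient allocation: Novak→Lot B ($107), Petrov→Lot F ($173), Mendoza→Lot D ($148), Farahani→Lot G ($171), Varga→Lot A ($135); total welfare W = $734.
Petrov receives Lot F at value $173, so the others get W − 173 = $561.
Without Petrov: best allocation of the remaining 4 bidders over all 5 lots is Novak→Lot F ($158), Mendoza→Lot D ($148), Farahani→Lot G ($171), Varga→Lot A ($135), total $612.
VCG payment = (others' best without Petrov) − (others' welfare with Petrov) = 612 − 561 = $51.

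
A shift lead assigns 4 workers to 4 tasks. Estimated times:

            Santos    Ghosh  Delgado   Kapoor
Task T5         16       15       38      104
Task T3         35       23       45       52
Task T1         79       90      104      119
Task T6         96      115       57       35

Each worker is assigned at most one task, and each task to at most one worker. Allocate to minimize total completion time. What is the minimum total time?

Minimum total: 174 min

Optimal: Santos→Task T1 (79 min), Ghosh→Task T5 (15 min), Delgado→Task T3 (45 min), Kapoor→Task T6 (35 min) — total 79+15+45+35 = 174 min.
Next-best assignment: Santos→Task T1, Ghosh→Task T3, Delgado→Task T5, Kapoor→Task T6 = 175 min.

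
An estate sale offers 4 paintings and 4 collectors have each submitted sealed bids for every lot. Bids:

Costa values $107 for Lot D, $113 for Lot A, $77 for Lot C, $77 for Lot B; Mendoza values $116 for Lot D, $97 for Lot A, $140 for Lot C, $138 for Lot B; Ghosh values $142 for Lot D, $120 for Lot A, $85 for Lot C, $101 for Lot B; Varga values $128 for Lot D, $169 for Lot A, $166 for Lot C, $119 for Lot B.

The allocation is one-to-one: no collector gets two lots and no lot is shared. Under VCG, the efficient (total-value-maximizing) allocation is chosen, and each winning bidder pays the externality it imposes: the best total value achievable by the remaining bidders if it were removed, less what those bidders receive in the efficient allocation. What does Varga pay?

Varga pays $2.

Efficient allocation: Costa→Lot A ($113), Mendoza→Lot B ($138), Ghosh→Lot D ($142), Varga→Lot C ($166); total welfare W = $559.
Varga receives Lot C at value $166, so the others get W − 166 = $393.
Without Varga: best allocation of the remaining 3 bidders over all 4 lots is Costa→Lot A ($113), Mendoza→Lot C ($140), Ghosh→Lot D ($142), total $395.
VCG payment = (others' best without Varga) − (others' welfare with Varga) = 395 − 393 = $2.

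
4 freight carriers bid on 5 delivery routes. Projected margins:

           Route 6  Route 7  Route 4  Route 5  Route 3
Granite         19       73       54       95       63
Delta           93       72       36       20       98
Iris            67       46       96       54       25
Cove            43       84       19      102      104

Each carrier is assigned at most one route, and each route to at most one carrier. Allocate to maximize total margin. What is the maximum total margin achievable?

Max total: $388k

This is a one-to-one assignment (maximum-weight bipartite matching).
Optimal: Granite→Route 5 ($95k), Delta→Route 6 ($93k), Iris→Route 4 ($96k), Cove→Route 3 ($104k) — total 95+93+96+104 = $388k.
Column-greedy (each route in turn goes to its best remaining carrier) gives $368k, worse by 20.
Swapping Cove↔Granite (Cove→Route 5 $102k, Granite→Route 3 $63k) loses 34.
Every other assignment is strictly worse.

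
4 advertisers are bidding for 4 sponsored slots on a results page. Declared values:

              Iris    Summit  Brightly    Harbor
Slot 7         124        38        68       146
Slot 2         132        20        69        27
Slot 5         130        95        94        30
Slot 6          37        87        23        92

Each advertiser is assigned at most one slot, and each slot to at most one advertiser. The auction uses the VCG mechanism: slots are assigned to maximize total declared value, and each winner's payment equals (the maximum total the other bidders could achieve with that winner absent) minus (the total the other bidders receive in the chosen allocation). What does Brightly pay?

Brightly pays $8.

Efficient allocation: Iris→Slot 2 ($132), Summit→Slot 6 ($87), Brightly→Slot 5 ($94), Harbor→Slot 7 ($146); total welfare W = $459.
Brightly receives Slot 5 at value $94, so the others get W − 94 = $365.
Without Brightly: best allocation of the remaining 3 bidders over all 4 slots is Iris→Slot 2 ($132), Summit→Slot 5 ($95), Harbor→Slot 7 ($146), total $373.
VCG payment = (others' best without Brightly) − (others' welfare with Brightly) = 373 − 365 = $8.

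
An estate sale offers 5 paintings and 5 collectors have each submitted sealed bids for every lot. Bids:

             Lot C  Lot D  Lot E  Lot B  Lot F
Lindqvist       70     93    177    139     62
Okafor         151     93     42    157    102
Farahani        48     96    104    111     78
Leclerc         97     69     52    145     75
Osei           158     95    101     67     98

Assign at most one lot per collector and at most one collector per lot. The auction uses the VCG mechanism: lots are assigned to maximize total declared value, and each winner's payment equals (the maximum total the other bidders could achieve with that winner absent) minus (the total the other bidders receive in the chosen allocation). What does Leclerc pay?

Efficient allocation: Lindqvist→Lot E ($177), Okafor→Lot F ($102), Farahani→Lot D ($96), Leclerc→Lot B ($145), Osei→Lot C ($158); total welfare W = $678.
Leclerc receives Lot B at value $145, so the others get W − 145 = $533.
Without Leclerc: best allocation of the remaining 4 bidders over all 5 lots is Lindqvist→Lot E ($177), Okafor→Lot B ($157), Farahani→Lot D ($96), Osei→Lot C ($158), total $588.
VCG payment = (others' best without Leclerc) − (others' welfare with Leclerc) = 588 − 533 = $55.

Leclerc pays $55.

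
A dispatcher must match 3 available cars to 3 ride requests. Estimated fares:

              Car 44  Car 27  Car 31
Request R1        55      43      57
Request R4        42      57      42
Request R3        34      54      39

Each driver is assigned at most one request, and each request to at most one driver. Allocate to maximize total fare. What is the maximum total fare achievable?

Optimal: Car 44→Request R4 ($42), Car 27→Request R3 ($54), Car 31→Request R1 ($57) — total 42+54+57 = $153.
Column-greedy (each request in turn goes to its best remaining driver) gives $148, worse by 5.
Swapping Car 31↔Car 27 (Car 31→Request R3 $39, Car 27→Request R1 $43) loses 29.

Max total: $153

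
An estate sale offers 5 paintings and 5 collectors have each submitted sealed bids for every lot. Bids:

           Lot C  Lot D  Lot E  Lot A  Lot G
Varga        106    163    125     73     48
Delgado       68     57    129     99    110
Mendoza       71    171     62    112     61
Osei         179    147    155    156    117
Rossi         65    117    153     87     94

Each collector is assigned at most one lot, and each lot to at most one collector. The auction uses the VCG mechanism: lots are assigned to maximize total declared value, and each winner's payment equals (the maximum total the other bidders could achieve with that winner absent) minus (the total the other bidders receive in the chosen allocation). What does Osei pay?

Efficient allocation: Varga→Lot D ($163), Delgado→Lot G ($110), Mendoza→Lot A ($112), Osei→Lot C ($179), Rossi→Lot E ($153); total welfare W = $717.
Osei receives Lot C at value $179, so the others get W − 179 = $538.
Without Osei: best allocation of the remaining 4 bidders over all 5 lots is Varga→Lot C ($106), Delgado→Lot G ($110), Mendoza→Lot D ($171), Rossi→Lot E ($153), total $540.
VCG payment = (others' best without Osei) − (others' welfare with Osei) = 540 − 538 = $2.

Osei pays $2.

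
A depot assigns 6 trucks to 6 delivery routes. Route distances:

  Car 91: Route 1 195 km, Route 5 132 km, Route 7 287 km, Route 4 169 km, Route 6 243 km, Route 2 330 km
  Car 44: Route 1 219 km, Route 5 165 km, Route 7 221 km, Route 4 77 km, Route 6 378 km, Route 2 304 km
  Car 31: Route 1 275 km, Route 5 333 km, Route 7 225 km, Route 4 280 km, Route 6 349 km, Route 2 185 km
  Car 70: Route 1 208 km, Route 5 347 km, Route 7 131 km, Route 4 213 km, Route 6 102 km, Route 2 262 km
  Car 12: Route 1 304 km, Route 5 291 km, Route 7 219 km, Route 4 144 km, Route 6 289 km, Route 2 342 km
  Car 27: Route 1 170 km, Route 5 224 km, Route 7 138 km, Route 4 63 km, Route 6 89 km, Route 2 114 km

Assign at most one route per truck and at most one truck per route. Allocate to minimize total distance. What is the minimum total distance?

Optimal: Car 91→Route 5 (132 km), Car 44→Route 4 (77 km), Car 31→Route 2 (185 km), Car 70→Route 6 (102 km), Car 12→Route 7 (219 km), Car 27→Route 1 (170 km) — total 132+77+185+102+219+170 = 885 km.
Next-best assignment: Car 91→Route 5, Car 44→Route 1, Car 31→Route 2, Car 70→Route 7, Car 12→Route 4, Car 27→Route 6 = 900 km.
Checked against all permutations: 885 km is optimal.

Min total: 885 km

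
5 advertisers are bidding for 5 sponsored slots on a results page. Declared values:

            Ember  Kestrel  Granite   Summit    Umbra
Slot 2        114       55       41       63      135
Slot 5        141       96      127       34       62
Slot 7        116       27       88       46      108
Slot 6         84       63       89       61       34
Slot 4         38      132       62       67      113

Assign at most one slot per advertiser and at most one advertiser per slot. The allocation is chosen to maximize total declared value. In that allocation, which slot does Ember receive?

Ember receives Slot 7.

Optimal: Ember→Slot 7 ($116), Kestrel→Slot 4 ($132), Granite→Slot 5 ($127), Summit→Slot 6 ($61), Umbra→Slot 2 ($135) — total 116+132+127+61+135 = $571.
Max-entry greedy (repeatedly take the single best remaining cell) gives $543, worse by 28.
Swapping Kestrel↔Ember (Kestrel→Slot 7 $27, Ember→Slot 4 $38) loses 183.
Ember's own top slot is Slot 5 ($141), but forcing Ember→Slot 5 and reassigning the rest optimally gives only $557 — worse by 14.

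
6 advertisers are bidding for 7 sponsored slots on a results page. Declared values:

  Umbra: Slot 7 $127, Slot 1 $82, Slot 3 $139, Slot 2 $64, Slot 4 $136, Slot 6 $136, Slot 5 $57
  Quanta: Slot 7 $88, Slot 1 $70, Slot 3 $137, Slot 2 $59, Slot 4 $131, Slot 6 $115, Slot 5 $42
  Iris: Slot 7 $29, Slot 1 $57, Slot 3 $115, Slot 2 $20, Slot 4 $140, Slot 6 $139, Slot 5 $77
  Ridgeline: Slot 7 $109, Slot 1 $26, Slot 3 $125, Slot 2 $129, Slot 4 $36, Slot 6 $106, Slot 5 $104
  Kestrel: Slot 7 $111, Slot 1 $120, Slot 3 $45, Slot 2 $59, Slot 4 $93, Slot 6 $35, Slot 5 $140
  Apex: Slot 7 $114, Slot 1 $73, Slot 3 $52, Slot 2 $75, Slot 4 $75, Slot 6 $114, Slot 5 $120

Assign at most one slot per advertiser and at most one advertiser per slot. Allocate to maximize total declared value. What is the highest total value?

Optimal: Umbra→Slot 6 ($136), Quanta→Slot 3 ($137), Iris→Slot 4 ($140), Ridgeline→Slot 2 ($129), Kestrel→Slot 5 ($140), Apex→Slot 7 ($114) — total 136+137+140+129+140+114 = $796.
Row-greedy (each advertiser in turn takes its best remaining slot) gives $792, worse by 4.
Next-best assignment: Umbra→Slot 4, Quanta→Slot 3, Iris→Slot 6, Ridgeline→Slot 2, Kestrel→Slot 5, Apex→Slot 7 = $795.

Max total: $796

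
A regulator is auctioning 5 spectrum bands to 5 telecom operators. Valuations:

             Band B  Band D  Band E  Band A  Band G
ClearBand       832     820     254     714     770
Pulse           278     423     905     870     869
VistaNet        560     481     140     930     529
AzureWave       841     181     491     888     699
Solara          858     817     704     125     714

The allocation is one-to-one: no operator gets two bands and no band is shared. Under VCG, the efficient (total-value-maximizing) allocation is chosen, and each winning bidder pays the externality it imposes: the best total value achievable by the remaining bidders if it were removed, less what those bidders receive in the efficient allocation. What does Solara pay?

Efficient allocation: ClearBand→Band G ($770M), Pulse→Band E ($905M), VistaNet→Band A ($930M), AzureWave→Band B ($841M), Solara→Band D ($817M); total welfare W = $4263M.
Solara receives Band D at value $817M, so the others get W − 817 = $3446M.
Without Solara: best allocation of the remaining 4 bidders over all 5 bands is ClearBand→Band D ($820M), Pulse→Band E ($905M), VistaNet→Band A ($930M), AzureWave→Band B ($841M), total $3496M.
VCG payment = (others' best without Solara) − (others' welfare with Solara) = 3496 − 3446 = $50M.

Solara pays $50M.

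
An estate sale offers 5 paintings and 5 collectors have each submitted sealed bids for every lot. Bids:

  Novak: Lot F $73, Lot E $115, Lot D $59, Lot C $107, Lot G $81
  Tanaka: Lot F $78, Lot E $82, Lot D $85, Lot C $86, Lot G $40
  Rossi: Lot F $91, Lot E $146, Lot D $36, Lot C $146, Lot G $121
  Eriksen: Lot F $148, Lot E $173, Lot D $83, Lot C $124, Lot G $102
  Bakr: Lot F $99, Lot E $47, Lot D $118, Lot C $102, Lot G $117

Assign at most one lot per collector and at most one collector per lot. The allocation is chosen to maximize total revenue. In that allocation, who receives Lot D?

Tanaka receives Lot D.

This is the linear assignment problem.
Optimal: Novak→Lot E ($115), Tanaka→Lot D ($85), Rossi→Lot C ($146), Eriksen→Lot F ($148), Bakr→Lot G ($117) — total 115+85+146+148+117 = $611.
Column-greedy (each lot in turn goes to its best remaining collector) gives $559, worse by 52.
Next-best assignment: Novak→Lot C, Tanaka→Lot D, Rossi→Lot E, Eriksen→Lot F, Bakr→Lot G = $603.
Checked against all permutations: $611 is optimal.
Tanaka's own top lot is Lot C ($86), but forcing Tanaka→Lot C and reassigning the rest optimally gives only $588 — worse by 23.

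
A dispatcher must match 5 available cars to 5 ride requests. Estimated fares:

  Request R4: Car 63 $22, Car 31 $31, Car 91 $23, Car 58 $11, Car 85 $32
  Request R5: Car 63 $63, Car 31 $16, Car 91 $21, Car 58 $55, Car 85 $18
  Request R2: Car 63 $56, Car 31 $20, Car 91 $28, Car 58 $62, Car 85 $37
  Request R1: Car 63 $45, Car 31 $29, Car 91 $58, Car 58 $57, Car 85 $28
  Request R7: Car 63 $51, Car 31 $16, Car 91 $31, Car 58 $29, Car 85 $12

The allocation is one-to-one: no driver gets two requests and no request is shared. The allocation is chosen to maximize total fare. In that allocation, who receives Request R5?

Optimal: Car 63→Request R7 ($51), Car 31→Request R4 ($31), Car 91→Request R1 ($58), Car 58→Request R5 ($55), Car 85→Request R2 ($37) — total 51+31+58+55+37 = $232.
Row-greedy (each driver in turn takes its best remaining request) gives $226, worse by 6.
No other one-to-one assignment exceeds $232.
Car 58's own top request is Request R2 ($62), but forcing Car 58→Request R2 and reassigning the rest optimally gives only $231 — worse by 1.

Car 58 receives Request R5.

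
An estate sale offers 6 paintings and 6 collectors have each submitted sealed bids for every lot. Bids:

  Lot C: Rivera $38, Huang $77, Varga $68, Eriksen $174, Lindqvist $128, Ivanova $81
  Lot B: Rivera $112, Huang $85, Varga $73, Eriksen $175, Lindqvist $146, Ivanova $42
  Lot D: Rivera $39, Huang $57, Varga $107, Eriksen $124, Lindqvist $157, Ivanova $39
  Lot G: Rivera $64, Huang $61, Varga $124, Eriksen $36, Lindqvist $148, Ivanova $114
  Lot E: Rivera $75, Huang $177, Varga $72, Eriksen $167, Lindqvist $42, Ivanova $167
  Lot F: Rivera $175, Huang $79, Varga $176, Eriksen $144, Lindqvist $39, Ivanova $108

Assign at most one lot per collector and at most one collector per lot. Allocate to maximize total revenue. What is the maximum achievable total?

Optimal: Rivera→Lot B ($112), Huang→Lot E ($177), Varga→Lot F ($176), Eriksen→Lot C ($174), Lindqvist→Lot D ($157), Ivanova→Lot G ($114) — total 112+177+176+174+157+114 = $910.
Row-greedy (each collector in turn takes its best remaining lot) gives $889, worse by 21.
Next-best assignment: Rivera→Lot F, Huang→Lot E, Varga→Lot D, Eriksen→Lot C, Lindqvist→Lot B, Ivanova→Lot G = $893.

Maximum total: $910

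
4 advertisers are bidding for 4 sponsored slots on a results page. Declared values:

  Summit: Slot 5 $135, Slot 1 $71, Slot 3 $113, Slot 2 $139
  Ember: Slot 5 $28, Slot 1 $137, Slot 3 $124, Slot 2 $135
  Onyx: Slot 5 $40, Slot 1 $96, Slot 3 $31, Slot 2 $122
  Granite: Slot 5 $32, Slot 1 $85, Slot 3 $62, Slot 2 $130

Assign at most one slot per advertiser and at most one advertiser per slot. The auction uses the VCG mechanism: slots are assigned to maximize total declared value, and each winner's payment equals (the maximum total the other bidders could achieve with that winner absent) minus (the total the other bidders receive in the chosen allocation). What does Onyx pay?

Onyx pays $13.

Efficient allocation: Summit→Slot 5 ($135), Ember→Slot 3 ($124), Onyx→Slot 1 ($96), Granite→Slot 2 ($130); total welfare W = $485.
Onyx receives Slot 1 at value $96, so the others get W − 96 = $389.
Without Onyx: best allocation of the remaining 3 bidders over all 4 slots is Summit→Slot 5 ($135), Ember→Slot 1 ($137), Granite→Slot 2 ($130), total $402.
VCG payment = (others' best without Onyx) − (others' welfare with Onyx) = 402 − 389 = $13.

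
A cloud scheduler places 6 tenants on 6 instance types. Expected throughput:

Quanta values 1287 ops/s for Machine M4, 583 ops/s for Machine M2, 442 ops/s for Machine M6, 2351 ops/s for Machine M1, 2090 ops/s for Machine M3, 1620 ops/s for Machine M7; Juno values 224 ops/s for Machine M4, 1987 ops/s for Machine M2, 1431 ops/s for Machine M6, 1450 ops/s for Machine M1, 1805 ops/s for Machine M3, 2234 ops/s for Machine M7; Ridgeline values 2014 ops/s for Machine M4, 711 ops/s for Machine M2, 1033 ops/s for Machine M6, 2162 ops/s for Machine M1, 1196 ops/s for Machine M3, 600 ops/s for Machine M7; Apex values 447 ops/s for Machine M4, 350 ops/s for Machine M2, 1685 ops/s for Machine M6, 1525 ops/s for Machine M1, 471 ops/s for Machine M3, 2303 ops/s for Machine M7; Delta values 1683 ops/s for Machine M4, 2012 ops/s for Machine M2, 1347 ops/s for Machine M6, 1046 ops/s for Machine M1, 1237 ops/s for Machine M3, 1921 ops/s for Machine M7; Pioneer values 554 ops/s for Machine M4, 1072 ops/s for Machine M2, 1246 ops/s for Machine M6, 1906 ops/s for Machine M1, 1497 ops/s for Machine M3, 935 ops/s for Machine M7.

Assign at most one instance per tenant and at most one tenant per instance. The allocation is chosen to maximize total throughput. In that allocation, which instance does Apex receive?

Optimal: Quanta→Machine M3 (2090 ops/s), Juno→Machine M7 (2234 ops/s), Ridgeline→Machine M4 (2014 ops/s), Apex→Machine M6 (1685 ops/s), Delta→Machine M2 (2012 ops/s), Pioneer→Machine M1 (1906 ops/s) — total 2090+2234+2014+1685+2012+1906 = 11941 ops/s.
Column-greedy (each instance in turn goes to its best remaining tenant) gives 10802 ops/s, worse by 1139.
Apex's own top instance is Machine M7 (2303 ops/s), but forcing Apex→Machine M7 and reassigning the rest optimally gives only 11756 ops/s — worse by 185.

Apex receives Machine M6.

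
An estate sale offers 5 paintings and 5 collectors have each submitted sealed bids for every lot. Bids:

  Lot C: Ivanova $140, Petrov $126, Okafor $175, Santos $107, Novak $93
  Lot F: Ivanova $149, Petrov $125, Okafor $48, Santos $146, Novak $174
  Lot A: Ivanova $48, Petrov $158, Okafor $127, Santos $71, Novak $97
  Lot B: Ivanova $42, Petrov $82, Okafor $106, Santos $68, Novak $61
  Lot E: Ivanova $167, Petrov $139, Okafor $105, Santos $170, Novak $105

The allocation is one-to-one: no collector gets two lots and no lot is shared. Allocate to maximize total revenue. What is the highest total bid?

Max total: $748

Optimal: Ivanova→Lot C ($140), Petrov→Lot A ($158), Okafor→Lot B ($106), Santos→Lot E ($170), Novak→Lot F ($174) — total 140+158+106+170+174 = $748.
Next-best assignment: Ivanova→Lot E, Petrov→Lot A, Okafor→Lot C, Santos→Lot B, Novak→Lot F = $742.
Swapping Santos↔Petrov (Santos→Lot A $71, Petrov→Lot E $139) loses 118.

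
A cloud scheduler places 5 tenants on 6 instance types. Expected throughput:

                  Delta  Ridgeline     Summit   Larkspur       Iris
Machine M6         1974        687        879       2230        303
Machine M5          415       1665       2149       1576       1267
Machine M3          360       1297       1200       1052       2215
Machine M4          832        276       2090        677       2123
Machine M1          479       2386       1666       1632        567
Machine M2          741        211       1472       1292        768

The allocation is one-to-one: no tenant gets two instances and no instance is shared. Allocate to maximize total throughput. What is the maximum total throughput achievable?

Max total: 10241 ops/s

Optimal: Delta→Machine M6 (1974 ops/s), Ridgeline→Machine M1 (2386 ops/s), Summit→Machine M4 (2090 ops/s), Larkspur→Machine M5 (1576 ops/s), Iris→Machine M3 (2215 ops/s) — total 1974+2386+2090+1576+2215 = 10241 ops/s.
Row-greedy (each tenant in turn takes its best remaining instance) gives 10016 ops/s, worse by 225.
Checked against all permutations: 10241 ops/s is optimal.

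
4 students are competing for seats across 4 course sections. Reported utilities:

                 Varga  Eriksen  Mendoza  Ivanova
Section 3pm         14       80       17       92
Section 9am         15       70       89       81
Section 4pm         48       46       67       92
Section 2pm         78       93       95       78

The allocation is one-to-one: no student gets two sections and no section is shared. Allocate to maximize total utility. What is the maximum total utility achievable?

Optimal: Varga→Section 2pm (78 points), Eriksen→Section 3pm (80 points), Mendoza→Section 9am (89 points), Ivanova→Section 4pm (92 points) — total 78+80+89+92 = 339 points.
Next-best assignment: Varga→Section 4pm, Eriksen→Section 2pm, Mendoza→Section 9am, Ivanova→Section 3pm = 322 points.
Every other assignment is strictly worse.

Max total: 339 points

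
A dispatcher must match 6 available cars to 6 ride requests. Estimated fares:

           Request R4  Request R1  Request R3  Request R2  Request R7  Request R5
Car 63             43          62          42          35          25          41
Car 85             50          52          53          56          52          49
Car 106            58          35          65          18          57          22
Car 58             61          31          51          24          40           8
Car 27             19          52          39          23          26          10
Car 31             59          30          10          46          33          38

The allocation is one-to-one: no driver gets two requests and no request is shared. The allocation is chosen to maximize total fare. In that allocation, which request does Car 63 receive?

Car 63 receives Request R5.

Optimal: Car 63→Request R5 ($41), Car 85→Request R7 ($52), Car 106→Request R3 ($65), Car 58→Request R4 ($61), Car 27→Request R1 ($52), Car 31→Request R2 ($46) — total 41+52+65+61+52+46 = $317.
Car 63's own top request is Request R1 ($62), but forcing Car 63→Request R1 and reassigning the rest optimally gives only $314 — worse by 3.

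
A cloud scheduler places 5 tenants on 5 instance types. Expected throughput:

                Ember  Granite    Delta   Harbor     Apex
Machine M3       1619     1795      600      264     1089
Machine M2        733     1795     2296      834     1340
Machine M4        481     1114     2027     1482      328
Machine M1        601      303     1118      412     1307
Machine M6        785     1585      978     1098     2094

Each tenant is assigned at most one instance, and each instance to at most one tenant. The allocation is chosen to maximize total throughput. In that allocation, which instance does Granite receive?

Optimal: Ember→Machine M3 (1619 ops/s), Granite→Machine M6 (1585 ops/s), Delta→Machine M2 (2296 ops/s), Harbor→Machine M4 (1482 ops/s), Apex→Machine M1 (1307 ops/s) — total 1619+1585+2296+1482+1307 = 8289 ops/s.
Column-greedy (each instance in turn goes to its best remaining tenant) gives 7665 ops/s, worse by 624.
Swapping Granite↔Delta (Granite→Machine M2 1795 ops/s, Delta→Machine M6 978 ops/s) loses 1108.
Checked against all permutations: 8289 ops/s is optimal.
Granite's own top instance is Machine M3 (1795 ops/s), but forcing Granite→Machine M3 and reassigning the rest optimally gives only 8268 ops/s — worse by 21.

Granite receives Machine M6.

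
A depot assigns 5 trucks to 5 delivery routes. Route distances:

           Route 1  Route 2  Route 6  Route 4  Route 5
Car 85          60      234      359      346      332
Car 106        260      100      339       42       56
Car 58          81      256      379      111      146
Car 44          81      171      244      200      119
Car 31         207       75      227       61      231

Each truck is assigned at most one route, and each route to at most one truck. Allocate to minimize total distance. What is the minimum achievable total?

Min total: 546 km

Optimal: Car 85→Route 1 (60 km), Car 106→Route 5 (56 km), Car 58→Route 4 (111 km), Car 44→Route 6 (244 km), Car 31→Route 2 (75 km) — total 60+56+111+244+75 = 546 km.
Column-greedy (each route in turn goes to its cheapest remaining truck) gives 567 km, worse by 21.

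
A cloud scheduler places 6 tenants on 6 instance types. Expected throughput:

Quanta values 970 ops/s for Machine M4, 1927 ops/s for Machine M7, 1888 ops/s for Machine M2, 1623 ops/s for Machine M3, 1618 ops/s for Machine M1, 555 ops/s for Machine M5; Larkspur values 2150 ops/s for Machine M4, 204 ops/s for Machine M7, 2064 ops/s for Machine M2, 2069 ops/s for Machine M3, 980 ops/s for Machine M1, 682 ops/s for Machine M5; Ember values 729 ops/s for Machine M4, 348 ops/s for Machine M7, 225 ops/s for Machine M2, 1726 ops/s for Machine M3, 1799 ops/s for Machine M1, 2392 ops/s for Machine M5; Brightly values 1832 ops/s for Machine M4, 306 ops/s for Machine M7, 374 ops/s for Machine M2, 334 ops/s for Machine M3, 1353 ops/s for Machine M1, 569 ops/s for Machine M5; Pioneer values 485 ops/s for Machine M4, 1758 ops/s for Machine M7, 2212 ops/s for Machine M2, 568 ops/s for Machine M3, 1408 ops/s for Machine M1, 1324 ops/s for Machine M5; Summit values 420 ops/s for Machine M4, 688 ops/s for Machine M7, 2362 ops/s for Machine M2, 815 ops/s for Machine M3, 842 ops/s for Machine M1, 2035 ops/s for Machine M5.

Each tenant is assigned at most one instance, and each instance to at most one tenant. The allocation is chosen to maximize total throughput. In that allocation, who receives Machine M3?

Treat this as an assignment problem: match each tenant to one instance.
Optimal: Quanta→Machine M1 (1618 ops/s), Larkspur→Machine M3 (2069 ops/s), Ember→Machine M5 (2392 ops/s), Brightly→Machine M4 (1832 ops/s), Pioneer→Machine M7 (1758 ops/s), Summit→Machine M2 (2362 ops/s) — total 1618+2069+2392+1832+1758+2362 = 12031 ops/s.
Max-entry greedy (repeatedly take the single best remaining cell) gives 10573 ops/s, worse by 1458.
Every other assignment is strictly worse.
Larkspur's own top instance is Machine M4 (2150 ops/s), but forcing Larkspur→Machine M4 and reassigning the rest optimally gives only 11638 ops/s — worse by 393.

Larkspur receives Machine M3.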